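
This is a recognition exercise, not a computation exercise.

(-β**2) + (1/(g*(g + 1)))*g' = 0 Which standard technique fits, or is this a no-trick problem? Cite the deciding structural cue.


Verdict: separation of variables — all dependence on the two variables factors apart, the defining separable shape. Rearranged, this also fits the Bernoulli template directly; separation reads the product structure as given.


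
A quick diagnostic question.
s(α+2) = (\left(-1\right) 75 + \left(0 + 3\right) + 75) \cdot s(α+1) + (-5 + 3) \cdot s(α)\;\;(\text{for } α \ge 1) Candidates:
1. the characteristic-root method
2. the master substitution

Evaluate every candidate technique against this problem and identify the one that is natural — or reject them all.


Technique: the characteristic-root method — linear, homogeneous, constant coefficients: solutions of the form r^α exist — find the roots of the characteristic polynomial.
- the characteristic-root method: a fit — the right tool for this form.
- the master substitution — this is shift-type recursion, outside the divide-and-conquer template.


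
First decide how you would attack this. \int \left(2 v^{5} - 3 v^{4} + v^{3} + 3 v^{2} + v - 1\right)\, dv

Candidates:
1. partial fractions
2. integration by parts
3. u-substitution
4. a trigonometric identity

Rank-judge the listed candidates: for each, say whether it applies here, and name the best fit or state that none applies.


Best approach: no special technique — nothing composite, nothing rational, nothing trigonometric — each constant-multiple power of v integrates by the power rule alone.
- partial fractions — the expression is not a ratio of polynomials that decomposes further.
- integration by parts — splitting off a factor buys nothing — the integrand integrates directly without parts.
- u-substitution: any workable substitution here is cosmetic — the integrand is already in directly integrable form.
- a trigonometric identity — no sine or cosine appears, so there is nothing for a trigonometric identity to act on.


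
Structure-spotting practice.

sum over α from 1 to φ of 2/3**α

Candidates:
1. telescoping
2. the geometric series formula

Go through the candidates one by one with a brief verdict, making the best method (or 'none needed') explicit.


Technique: the geometric series formula — consecutive terms stand in a fixed index-free ratio — the geometric sum formula closes it.
- telescoping — the summand is not presented as a shifted difference — a telescoping rewrite may exist, but the displayed structure does not offer one.
- the geometric series formula: applicable, and directly so.


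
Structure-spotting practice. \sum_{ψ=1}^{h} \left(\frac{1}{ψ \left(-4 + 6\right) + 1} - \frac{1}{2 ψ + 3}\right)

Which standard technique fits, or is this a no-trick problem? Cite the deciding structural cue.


Verdict: telescoping — spot the paired structure — each term adds \frac{1}{ψ \left(-4 + 6\right) + 1} and subtracts its successor value, which the next term restores: the definition of a telescoping chain.


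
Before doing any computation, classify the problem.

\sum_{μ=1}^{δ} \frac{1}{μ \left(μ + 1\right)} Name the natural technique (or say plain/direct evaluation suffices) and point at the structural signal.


Technique: telescoping — the denominator's roots in \frac{1}{μ \left(μ + 1\right)} sit an integer apart: decomposition produces a self-cancelling chain.


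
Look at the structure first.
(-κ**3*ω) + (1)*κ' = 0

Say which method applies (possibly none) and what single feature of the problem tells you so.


Technique: separation of variables — the derivative equals a pure function of ω (namely ω) times a pure function of κ (namely κ**3); divide and integrate each side.


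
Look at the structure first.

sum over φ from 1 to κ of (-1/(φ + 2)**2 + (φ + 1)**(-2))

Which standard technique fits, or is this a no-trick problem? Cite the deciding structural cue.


Diagnosis: telescoping — the summand is built as (φ + 1)**(-2) minus its own successor — adjacent terms annihilate down the line.


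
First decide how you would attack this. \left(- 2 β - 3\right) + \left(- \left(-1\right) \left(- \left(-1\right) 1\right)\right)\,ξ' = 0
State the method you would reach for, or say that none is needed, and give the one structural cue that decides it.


Method: no special technique — the slope is a function of β alone, so integrate both sides directly.


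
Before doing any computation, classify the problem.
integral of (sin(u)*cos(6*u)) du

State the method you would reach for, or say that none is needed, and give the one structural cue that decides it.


Diagnosis: a trigonometric identity — mixed-frequency products such as sin(u)*cos(6*u) are designed for the product-to-sum formula.


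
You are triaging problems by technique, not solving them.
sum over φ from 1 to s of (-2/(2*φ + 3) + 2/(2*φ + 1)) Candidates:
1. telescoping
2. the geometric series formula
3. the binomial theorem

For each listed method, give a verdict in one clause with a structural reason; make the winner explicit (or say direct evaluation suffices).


Technique: telescoping — the generic term is a one-step difference of 2/(2*φ + 1), so partial sums shortcut to endpoint evaluation.
- telescoping — applicable, and directly so.
- the geometric series formula — the term-to-term ratio drifts with the index — the one thing the geometric formula cannot absorb.
- the binomial theorem — there is no sum-raised-to-a-power identity hiding in these terms.


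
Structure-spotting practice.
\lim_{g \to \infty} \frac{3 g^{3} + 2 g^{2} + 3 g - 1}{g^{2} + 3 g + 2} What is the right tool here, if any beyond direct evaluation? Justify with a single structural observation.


Method: dominant-term comparison — divide through by the highest power of g; every lower-order term dies and the dominant terms decide the limit. Viewed as a single quotient this is an ∞/∞ form — an at-infinity application of l'Hôpital's rule would also resolve it; comparing leading growth reads the answer without differentiating.


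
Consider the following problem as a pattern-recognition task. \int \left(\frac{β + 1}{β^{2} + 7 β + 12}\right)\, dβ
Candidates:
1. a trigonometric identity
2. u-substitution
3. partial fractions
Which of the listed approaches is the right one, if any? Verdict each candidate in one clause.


Best approach: partial fractions — β^{2} + 7 β + 12 splits into linear pieces, so the quotient is a sum of simple fractions — decompose before integrating.
- a trigonometric identity: with no trigonometric functions present, identity rewriting has no target.
- u-substitution — no subexpression of the integrand serves as a whole-integral substitution inner — individual terms may offer their own, but none carries its derivative as a factor of the full integrand; a working change of variable would have to be constructed from outside the expression.
- partial fractions — applies; the problem has the shape this method handles.


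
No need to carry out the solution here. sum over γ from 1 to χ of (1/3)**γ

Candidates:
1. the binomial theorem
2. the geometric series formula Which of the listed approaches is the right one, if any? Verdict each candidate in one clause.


Best approach: the geometric series formula — term-over-term division gives 1/3 every time — index-free ratio, geometric sum formula applies.
- the binomial theorem — no binomial coefficients pair with matched powers.
- the geometric series formula: yes, a natural case for it.


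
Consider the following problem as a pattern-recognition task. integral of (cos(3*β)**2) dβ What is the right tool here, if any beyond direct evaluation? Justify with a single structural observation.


Technique: a trigonometric identity — even powers like cos(3*β)**2 never integrate directly; the half-angle identity lowers the degree first.


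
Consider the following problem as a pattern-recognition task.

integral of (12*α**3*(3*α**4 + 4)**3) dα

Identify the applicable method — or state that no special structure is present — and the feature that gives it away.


Diagnosis: u-substitution — structure check: outer function, inner expression 3*α**4 + 4, inner derivative as a factor — the classic u = 3*α**4 + 4 pattern. Brute-force expansion works too — the substitution sees the structure instead of grinding through terms.


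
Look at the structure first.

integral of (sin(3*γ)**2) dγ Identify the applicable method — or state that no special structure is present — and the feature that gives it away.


Best approach: a trigonometric identity — an even power like sin(3*γ)**2 flattens under the half-angle identity into first-degree cosines you can integrate directly.


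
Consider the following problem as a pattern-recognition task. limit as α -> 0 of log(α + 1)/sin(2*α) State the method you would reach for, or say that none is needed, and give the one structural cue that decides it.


Technique: l'Hôpital's rule (0/0) — plug in 0: top and bottom both hit zero, so differentiate each and retry. A first-order expansion at the point is an equally standard path; the rule packages it.


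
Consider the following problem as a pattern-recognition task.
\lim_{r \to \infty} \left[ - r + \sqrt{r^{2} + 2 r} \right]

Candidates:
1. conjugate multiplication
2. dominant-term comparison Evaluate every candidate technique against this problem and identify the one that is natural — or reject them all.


Best approach: conjugate multiplication — an infinity-minus-infinity difference with a surviving radical — multiply by the conjugate to cancel the divergence.
- conjugate multiplication: yes — fits the structure here.
- dominant-term comparison: no ranking of term growth rates resolves the limit here.


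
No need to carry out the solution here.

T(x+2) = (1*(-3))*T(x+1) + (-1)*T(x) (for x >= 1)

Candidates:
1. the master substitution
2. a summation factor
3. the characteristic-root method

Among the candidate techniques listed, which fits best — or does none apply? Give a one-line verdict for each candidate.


Technique: the characteristic-root method — try a geometric ansatz r^x: constant coefficients turn the recurrence into one polynomial equation in r.
- the master substitution: the recursion steps by a constant offset, so exponential reindexing is pointless.
- a summation factor: a summation factor telescopes one-step recursions; this one carries higher-order memory.
- the characteristic-root method — applies; the problem has the shape this method handles.


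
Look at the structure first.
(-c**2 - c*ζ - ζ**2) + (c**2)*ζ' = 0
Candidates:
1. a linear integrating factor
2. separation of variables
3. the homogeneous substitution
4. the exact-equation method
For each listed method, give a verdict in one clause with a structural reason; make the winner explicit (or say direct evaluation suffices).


Verdict: the homogeneous substitution — solved for the derivative, the right side is unchanged under scaling c and ζ together — it depends only on the ratio ζ/c, so substitute a single ratio variable.
- a linear integrating factor — the unknown enters nonlinearly (through a power, a denominator, or a transcendental function), which the linear integrating-factor recipe cannot absorb as-is — any repair would come from a preliminary substitution, not the factor.
- separation of variables: the two dependences are entangled, not a clean product of one-variable pieces.
- the homogeneous substitution — yes, a natural case for it.
- the exact-equation method: exactness fails on the nose — the mixed partials do not match.


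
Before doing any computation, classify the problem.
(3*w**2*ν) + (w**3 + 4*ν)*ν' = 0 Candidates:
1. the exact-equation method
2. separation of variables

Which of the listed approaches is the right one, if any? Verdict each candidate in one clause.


Verdict: the exact-equation method — check exactness first: here it holds (3*w**2*ν, w**3 + 4*ν have matching cross partials), so no integrating factor is needed.
- the exact-equation method: a fit — the right tool for this form.
- separation of variables: no algebra isolates the independent variable on one side and the unknown on the other.


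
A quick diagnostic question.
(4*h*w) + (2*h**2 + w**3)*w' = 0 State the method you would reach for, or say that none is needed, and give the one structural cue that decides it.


Diagnosis: the exact-equation method — this form is already the differential of something: the matching mixed partials of 4*h*w and 2*h**2 + w**3 prove it.


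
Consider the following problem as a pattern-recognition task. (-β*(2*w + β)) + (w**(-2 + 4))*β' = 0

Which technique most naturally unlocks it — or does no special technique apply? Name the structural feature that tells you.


Best approach: the homogeneous substitution — scaling w and β together leaves the slope fixed — it depends only on β/w, so substitute the ratio. A Bernoulli substitution is a fair alternative on this equation directly; the homogeneous reading takes it as given.


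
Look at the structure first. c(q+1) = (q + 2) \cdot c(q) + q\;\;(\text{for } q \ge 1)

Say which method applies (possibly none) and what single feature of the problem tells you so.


Best approach: a summation factor — first-order linear but the coefficient q + 2 moves with the index — divide by the cumulative product and telescope.


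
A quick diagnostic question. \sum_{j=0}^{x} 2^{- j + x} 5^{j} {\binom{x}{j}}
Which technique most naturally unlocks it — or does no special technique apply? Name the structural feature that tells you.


Verdict: the binomial theorem — the binomial coefficients weight matched powers of 5 and 2, which is exactly the expansion of a binomial power.


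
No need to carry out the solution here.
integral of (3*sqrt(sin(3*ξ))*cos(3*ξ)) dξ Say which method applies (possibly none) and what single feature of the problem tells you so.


Best approach: u-substitution — everything non-trivial happens through the inner expression sin(3*ξ), and its derivative accounts for the remaining factor up to a constant, so set u = sin(3*ξ).


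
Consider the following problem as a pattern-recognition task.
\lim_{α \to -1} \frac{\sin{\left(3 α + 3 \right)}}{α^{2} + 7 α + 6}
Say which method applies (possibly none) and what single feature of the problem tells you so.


Diagnosis: l'Hôpital's rule (0/0) — plug in -1: top and bottom both hit zero, so differentiate each and retry. One could equally expand both pieces locally and compare leading terms; the rule does that in one stroke.


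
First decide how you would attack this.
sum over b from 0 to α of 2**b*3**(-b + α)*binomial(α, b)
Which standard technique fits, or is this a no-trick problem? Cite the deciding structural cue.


Best approach: the binomial theorem — binomial coefficients against complementary powers of 2 and 3: recognize the binomial expansion and resum.


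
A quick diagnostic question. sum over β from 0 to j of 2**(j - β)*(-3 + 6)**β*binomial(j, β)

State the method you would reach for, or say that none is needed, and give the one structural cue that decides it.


Verdict: the binomial theorem — the binomial coefficients weight matched powers of (-3 + 6) and 2, which is exactly the expansion of a binomial power.


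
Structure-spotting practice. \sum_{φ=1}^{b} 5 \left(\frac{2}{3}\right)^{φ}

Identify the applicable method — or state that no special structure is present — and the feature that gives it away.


Method: the geometric series formula — each summand is the previous one scaled by \frac{2}{3}; that constant multiplier is itself the geometric structure.


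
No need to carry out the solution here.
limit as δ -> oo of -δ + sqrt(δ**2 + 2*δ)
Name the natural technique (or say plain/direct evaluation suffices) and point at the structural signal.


Method: conjugate multiplication — sqrt(δ**2 + 2*δ) and δ both blow up, but their difference is tame once the conjugate rationalizes it.


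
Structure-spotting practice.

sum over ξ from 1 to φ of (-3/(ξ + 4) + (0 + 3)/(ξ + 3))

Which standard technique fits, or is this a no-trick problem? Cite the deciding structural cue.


Best approach: telescoping — the piece each term subtracts is (0 + 3)/(ξ + 3) advanced by one index, and it reappears with a plus sign leading the following term — the sum collapses to its boundary terms.


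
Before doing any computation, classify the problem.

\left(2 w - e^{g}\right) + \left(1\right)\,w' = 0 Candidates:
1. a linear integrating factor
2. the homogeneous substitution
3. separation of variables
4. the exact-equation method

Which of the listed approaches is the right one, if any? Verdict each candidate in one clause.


Method: a linear integrating factor — linear in the unknown with genuine forcing: multiply through by the exponential of the integrated coefficient and the left side closes into one derivative.
- a linear integrating factor — yes, a natural case for it.
- the homogeneous substitution: the ratio substitution does not collapse this equation.
- separation of variables — no division isolates the independent variable from the unknown.
- the exact-equation method: the mixed partial derivatives differ, so the left side is not a total differential.


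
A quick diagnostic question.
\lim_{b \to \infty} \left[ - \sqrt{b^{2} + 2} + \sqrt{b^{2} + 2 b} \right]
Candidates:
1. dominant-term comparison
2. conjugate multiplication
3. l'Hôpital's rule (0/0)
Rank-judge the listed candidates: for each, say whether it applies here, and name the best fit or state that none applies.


Verdict: conjugate multiplication — \sqrt{b^{2} + 2 b} and \sqrt{b^{2} + 2} both blow up, but their difference is tame once the conjugate rationalizes it.
- dominant-term comparison: no dominant power emerges to decide the limit by degree comparison.
- conjugate multiplication — yes — fits the structure here.
- l'Hôpital's rule (0/0) — no quotient structure at all: the clash is ∞ minus ∞, which rationalizing converts into a tractable ratio.


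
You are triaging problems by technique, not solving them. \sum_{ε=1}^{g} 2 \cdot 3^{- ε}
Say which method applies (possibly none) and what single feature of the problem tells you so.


Technique: the geometric series formula — consecutive terms stand in a fixed index-free ratio — the geometric sum formula closes it.


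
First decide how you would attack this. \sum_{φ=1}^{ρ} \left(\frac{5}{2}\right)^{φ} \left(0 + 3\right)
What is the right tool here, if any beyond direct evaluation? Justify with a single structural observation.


Verdict: the geometric series formula — check a ratio of consecutive terms: it is \frac{5}{2}, independent of the index, so the geometric formula closes the sum.


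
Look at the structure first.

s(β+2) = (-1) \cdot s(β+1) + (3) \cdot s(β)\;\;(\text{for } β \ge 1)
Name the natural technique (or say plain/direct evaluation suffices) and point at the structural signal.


Method: the characteristic-root method — shift-invariance with fixed coefficients calls for exponential trials; the characteristic polynomial finds every r^β.


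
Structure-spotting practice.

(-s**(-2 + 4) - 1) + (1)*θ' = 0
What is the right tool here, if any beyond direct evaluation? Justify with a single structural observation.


Technique: no special technique — solved for the derivative, no θ appears — this is antidifferentiation in s wearing ODE clothing.


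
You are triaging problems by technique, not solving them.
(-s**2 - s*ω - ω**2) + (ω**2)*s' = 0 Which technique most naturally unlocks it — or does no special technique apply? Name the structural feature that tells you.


Method: the homogeneous substitution — the slope is degree-zero homogeneous: the ratio substitution v = s/ω collapses it.


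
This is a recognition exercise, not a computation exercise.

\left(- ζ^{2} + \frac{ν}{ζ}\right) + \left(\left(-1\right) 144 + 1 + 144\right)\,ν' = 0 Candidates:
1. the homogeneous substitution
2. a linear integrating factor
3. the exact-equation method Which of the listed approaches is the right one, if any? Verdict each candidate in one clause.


Technique: a linear integrating factor — the unknown enters only to the first power against a nonzero forcing term — the integrating-factor template applies directly.
- the homogeneous substitution: the slope is not a function of the ratio of the variables alone.
- a linear integrating factor: yes, a natural case for it.
- the exact-equation method — exactness fails on the nose — the mixed partials do not match.


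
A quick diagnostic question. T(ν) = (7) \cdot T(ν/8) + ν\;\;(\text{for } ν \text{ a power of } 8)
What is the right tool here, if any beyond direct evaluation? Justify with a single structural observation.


Verdict: the master substitution — the argument shrinks by the factor 8, so measure the index on a logarithmic scale and the recursion becomes a shift.


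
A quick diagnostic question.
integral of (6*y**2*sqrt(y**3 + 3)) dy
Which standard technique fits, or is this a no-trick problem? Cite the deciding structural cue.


Verdict: u-substitution — the only nontrivial dependence routes through y**3 + 3, whose derivative supplies the leftover factor up to a constant multiple — u = y**3 + 3 flattens it.


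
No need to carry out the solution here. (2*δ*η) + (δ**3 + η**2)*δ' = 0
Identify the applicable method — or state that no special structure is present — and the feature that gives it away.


Diagnosis: the exact-equation method — this form is already the differential of something: the matching mixed partials of 2*δ*η and δ**3 + η**2 prove it.


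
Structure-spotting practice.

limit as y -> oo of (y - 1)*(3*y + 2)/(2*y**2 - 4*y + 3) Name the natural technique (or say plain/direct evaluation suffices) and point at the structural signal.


Verdict: dominant-term comparison — as y grows, only the highest-degree terms matter — compare leading terms and read the limit off. l'Hôpital's at-infinity variant applies to the expression viewed as a single quotient; the leading-term comparison is the direct route.


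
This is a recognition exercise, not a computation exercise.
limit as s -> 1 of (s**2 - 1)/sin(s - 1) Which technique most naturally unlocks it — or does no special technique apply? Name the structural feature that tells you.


Diagnosis: l'Hôpital's rule (0/0) — substituting 1 gives 0 over 0; differentiate top and bottom once and re-evaluate. The standard small-argument limits would also carry it; the rule is the systematic route.


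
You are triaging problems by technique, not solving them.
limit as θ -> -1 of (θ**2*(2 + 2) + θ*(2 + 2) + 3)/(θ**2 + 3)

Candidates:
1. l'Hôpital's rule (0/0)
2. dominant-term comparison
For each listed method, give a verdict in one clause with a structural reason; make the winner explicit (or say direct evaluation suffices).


Best approach: no special technique — the function is continuous at -1; evaluation is itself the limit, no machinery required.
- l'Hôpital's rule (0/0): substituting the point produces a determinate value, not a 0 over 0 clash.
- dominant-term comparison — this is not a rational comparison of growth rates at infinity.


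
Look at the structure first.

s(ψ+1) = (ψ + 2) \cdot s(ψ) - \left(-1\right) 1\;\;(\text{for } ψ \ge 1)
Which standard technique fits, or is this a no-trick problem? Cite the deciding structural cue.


Verdict: a summation factor — the coefficient ψ + 2 drifts with the index, so no fixed root exists; normalizing by the cumulative product telescopes it.


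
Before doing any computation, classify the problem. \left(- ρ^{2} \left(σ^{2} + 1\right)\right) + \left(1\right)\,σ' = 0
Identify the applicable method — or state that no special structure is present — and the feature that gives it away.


Method: separation of variables — all dependence on the two variables factors apart, the defining separable shape.


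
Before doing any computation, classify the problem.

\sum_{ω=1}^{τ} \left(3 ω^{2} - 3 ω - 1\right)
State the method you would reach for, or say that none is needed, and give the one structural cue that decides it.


Diagnosis: no special technique — no cancellation, no constant ratio, no binomial weights — just polynomial terms summed directly.


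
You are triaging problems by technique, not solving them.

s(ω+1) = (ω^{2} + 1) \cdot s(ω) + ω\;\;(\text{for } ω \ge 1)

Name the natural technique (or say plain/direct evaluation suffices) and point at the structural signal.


Verdict: a summation factor — rescale the sequence by the product of the weights ω^{2} + 1 so far — the recurrence collapses to a plain running sum.


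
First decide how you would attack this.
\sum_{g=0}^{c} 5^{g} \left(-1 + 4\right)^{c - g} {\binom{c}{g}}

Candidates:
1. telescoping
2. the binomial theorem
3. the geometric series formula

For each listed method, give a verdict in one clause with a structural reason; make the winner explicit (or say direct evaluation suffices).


Method: the binomial theorem — {\binom{c}{g}} weighting matched powers of 5 and (-1 + 4) is the expanded form of (5 + (-1 + 4))^c — fold it back up.
- telescoping — computed from the summand as displayed, the partial sums build up without the pairwise collapse telescoping exploits.
- the binomial theorem — applies; the problem has the shape this method handles.
- the geometric series formula — the term-to-term ratio drifts with the index — the one thing the geometric formula cannot absorb.


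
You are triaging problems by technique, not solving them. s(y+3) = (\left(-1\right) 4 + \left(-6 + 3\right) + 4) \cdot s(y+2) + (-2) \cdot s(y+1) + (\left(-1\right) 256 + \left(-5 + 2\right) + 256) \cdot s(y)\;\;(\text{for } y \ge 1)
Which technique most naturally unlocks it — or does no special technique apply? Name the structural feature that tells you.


Best approach: the characteristic-root method — constant coefficients and linearity mean the ansatz r^y reduces it to solving the characteristic polynomial.


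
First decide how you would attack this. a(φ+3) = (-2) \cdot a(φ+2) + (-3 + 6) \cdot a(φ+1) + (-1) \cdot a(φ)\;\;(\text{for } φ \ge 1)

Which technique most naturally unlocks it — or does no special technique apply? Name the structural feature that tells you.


Diagnosis: the characteristic-root method — try a geometric ansatz r^φ: constant coefficients turn the recurrence into one polynomial equation in r.


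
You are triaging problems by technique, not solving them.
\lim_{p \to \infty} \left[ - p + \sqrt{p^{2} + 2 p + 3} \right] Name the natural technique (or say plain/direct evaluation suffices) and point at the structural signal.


Method: conjugate multiplication — two divergent pieces with a minus sign between them and a radical in the mix: rationalize \sqrt{p^{2} + 2 p + 3} - p before any limit law applies.


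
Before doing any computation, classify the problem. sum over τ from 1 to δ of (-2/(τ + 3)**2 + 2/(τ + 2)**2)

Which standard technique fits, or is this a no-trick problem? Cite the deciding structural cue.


Verdict: telescoping — the summand is built as 2/(τ + 2)**2 minus its own successor — adjacent terms annihilate down the line.


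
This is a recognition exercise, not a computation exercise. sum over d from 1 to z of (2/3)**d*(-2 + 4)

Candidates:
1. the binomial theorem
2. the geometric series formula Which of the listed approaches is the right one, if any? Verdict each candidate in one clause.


Verdict: the geometric series formula — each summand is the previous one scaled by 2/3; that constant multiplier is itself the geometric structure.
- the binomial theorem: there is no pair of bases whose matched powers would reassemble into a single binomial power.
- the geometric series formula — applies; the problem has the shape this method handles.


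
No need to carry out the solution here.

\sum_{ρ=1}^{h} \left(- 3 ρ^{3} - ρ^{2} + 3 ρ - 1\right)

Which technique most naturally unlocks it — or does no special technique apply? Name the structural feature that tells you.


Verdict: no special technique — no cancellation, no constant ratio, no binomial weights — just polynomial terms summed directly.


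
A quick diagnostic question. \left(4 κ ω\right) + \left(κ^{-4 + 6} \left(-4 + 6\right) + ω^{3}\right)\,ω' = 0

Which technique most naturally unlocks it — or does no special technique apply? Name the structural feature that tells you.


Method: the exact-equation method — equality of cross partials is the green light — assemble the potential function term by term.


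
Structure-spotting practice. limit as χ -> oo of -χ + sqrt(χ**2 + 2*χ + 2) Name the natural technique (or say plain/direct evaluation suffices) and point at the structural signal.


Method: conjugate multiplication — divergence minus divergence hides a finite answer — expose it by pairing sqrt(χ**2 + 2*χ + 2) - χ with its conjugate.


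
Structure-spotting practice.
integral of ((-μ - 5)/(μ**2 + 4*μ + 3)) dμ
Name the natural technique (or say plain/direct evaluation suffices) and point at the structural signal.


Verdict: partial fractions — a proper rational integrand whose denominator splits into simpler factors — decompose into partial fractions first.


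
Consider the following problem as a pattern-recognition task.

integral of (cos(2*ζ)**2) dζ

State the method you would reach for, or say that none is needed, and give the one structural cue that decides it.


Method: a trigonometric identity — apply power reduction to cos(2*ζ)**2; each application halves the trigonometric degree.


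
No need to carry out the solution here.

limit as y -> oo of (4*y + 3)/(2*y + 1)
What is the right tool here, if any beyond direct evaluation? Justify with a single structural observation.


Diagnosis: dominant-term comparison — divide through by the highest power of y; every lower-order term dies and the dominant terms decide the limit. As a single quotient, the ∞/∞ shape would yield to repeated differentiation as well — the growth comparison gets there in one look.


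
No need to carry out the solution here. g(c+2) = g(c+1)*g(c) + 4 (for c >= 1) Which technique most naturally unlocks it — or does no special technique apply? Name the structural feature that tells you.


Verdict: no special technique — the unknown sequence enters the update nonlinearly, so no linear method fits the recurrence as written — direct iteration remains.


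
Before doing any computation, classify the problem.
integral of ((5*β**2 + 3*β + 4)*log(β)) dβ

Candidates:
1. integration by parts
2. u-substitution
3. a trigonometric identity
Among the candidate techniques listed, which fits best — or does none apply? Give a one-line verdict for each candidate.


Method: integration by parts — with u = log(β) the logarithm disappears after one differentiation, leaving a power-rule integral.
- integration by parts — a fit — the right tool for this form.
- u-substitution — no subexpression of the integrand serves as a whole-integral substitution inner — individual terms may offer their own, but none carries its derivative as a factor of the full integrand; a working change of variable would have to be constructed from outside the expression.
- a trigonometric identity: no sine or cosine appears, so there is nothing for a trigonometric identity to act on.


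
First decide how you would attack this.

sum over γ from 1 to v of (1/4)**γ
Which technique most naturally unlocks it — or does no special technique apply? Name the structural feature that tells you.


Verdict: the geometric series formula — each term is 1/4 times the previous one, so the geometric-series formula applies directly.


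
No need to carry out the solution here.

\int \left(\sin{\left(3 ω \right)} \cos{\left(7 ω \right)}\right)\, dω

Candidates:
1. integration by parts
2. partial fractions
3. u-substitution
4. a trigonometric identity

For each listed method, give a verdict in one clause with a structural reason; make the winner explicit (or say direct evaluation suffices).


Technique: a trigonometric identity — mixed-frequency products such as \sin{\left(3 ω \right)} \cos{\left(7 ω \right)} are designed for the product-to-sum formula.
- integration by parts: not the fit here: there is no polynomial factor to ladder down — parts can still close the trigonometric product by recursion, though the identity rewrite is the direct route.
- partial fractions — the expression is not a ratio of polynomials that decomposes further.
- u-substitution: no subexpression of the integrand serves as a whole-integral substitution inner — individual terms may offer their own, but none carries its derivative as a factor of the full integrand; a working change of variable would have to be constructed from outside the expression.
- a trigonometric identity — applies; the problem has the shape this method handles.


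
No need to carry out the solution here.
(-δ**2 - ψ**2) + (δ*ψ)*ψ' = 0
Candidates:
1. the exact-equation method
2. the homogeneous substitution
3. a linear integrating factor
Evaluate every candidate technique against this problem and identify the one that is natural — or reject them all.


Best approach: the homogeneous substitution — the slope's numerator and denominator share total degree; set v = ψ/δ and the equation drops to separable form. A Bernoulli rewrite works here as the equation stands — the homogeneous substitution is the more immediate reading.
- the exact-equation method: exactness fails on the nose — the mixed partials do not match.
- the homogeneous substitution — a fit — the right tool for this form.
- a linear integrating factor: a nonlinear term in the unknown puts this outside the integrating-factor template.


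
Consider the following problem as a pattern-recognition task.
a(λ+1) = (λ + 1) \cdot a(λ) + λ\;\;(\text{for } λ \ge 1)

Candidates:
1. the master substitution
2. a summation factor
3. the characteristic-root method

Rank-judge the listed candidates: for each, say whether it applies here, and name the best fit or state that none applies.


Method: a summation factor — one-term recursion with variable weight λ + 1 is solved by product normalization, not by root-finding.
- the master substitution: no fixed divisor shrinks the index between calls.
- a summation factor: yes — fits the structure here.
- the characteristic-root method — an index-dependent weight blocks the pure exponential ansatz.


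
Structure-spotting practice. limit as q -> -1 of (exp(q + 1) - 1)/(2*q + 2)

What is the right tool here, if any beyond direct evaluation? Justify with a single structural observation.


Technique: l'Hôpital's rule (0/0) — the 0/0 form at -1 is the signature situation for l'Hôpital's rule. The standard small-argument limits would also carry it; the rule is the systematic route.


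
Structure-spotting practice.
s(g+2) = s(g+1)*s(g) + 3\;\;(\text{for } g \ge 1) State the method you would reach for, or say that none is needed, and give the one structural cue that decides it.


Diagnosis: no special technique — each new value is a nonlinear function of earlier ones — scaling arguments and superposition both fail.


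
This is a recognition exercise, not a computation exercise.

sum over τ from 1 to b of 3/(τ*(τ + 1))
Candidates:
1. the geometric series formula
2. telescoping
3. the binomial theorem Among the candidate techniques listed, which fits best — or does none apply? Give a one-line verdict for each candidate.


Verdict: telescoping — the summand 3/(τ*(τ + 1)) decomposes into fractions whose poles differ by an integer shift — the series collapses.
- the geometric series formula — dividing successive terms gives an index-dependent quantity, not a constant.
- telescoping — applicable, and directly so.
- the binomial theorem: no binomial coefficients pair with matched powers.


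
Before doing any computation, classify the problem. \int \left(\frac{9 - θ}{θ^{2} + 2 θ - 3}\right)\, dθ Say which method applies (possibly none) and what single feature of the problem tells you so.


Verdict: partial fractions — the denominator θ^{2} + 2 θ - 3 factors, so the quotient decomposes into elementary partial fractions term by term.


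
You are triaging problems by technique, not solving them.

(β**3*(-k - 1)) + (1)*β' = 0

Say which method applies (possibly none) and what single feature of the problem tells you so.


Method: separation of variables — solved for the derivative, the right side splits multiplicatively into a function of each variable alone — divide and integrate each side.


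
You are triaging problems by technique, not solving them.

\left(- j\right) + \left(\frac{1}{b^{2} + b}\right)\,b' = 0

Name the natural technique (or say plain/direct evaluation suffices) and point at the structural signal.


Diagnosis: separation of variables — the derivative equals a pure function of j (namely j) times a pure function of b (namely b^{2} + b); divide and integrate each side. A Bernoulli substitution applies to this equation as given; separation takes the same equation in its displayed form.


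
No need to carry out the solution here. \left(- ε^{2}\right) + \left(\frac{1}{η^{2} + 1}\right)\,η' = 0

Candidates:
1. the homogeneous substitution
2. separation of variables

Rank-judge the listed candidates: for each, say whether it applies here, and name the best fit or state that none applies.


Diagnosis: separation of variables — the slope splits multiplicatively: ε^{2} carrying all ε-dependence times η^{2} + 1 carrying all η-dependence — separate and integrate.
- the homogeneous substitution: rescaling both variables together changes the slope, so no ratio substitution collapses it.
- separation of variables — yes — fits the structure here.


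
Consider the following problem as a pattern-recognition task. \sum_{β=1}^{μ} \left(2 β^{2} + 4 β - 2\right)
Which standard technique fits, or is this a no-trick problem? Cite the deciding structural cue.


Method: no special technique — this is bookkeeping, not technique: standard formulas for sums of constant-multiple powers of β apply termwise.


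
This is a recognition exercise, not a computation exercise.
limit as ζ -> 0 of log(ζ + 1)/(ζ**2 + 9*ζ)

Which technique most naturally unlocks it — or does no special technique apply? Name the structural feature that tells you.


Technique: l'Hôpital's rule (0/0) — both numerator and denominator vanish at 0: the genuine 0/0 indeterminate that l'Hôpital exists for. A first-order expansion at the point is an equally standard path; the rule packages it.


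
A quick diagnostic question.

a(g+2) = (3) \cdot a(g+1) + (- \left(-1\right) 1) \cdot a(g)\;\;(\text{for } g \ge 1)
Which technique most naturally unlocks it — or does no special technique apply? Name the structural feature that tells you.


Diagnosis: the characteristic-root method — every coefficient is a fixed number and the forcing is zero — substitute r^g and read off the root equation.


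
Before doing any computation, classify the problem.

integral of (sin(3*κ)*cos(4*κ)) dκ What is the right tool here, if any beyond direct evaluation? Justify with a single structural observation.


Diagnosis: a trigonometric identity — two sinusoids at different rates multiply in sin(3*κ)*cos(4*κ); the product-to-sum identity uncouples them.


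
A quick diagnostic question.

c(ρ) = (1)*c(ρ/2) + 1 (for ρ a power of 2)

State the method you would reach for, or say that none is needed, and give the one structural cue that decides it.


Diagnosis: the master substitution — the recursive call is at index ρ/2 rather than a shift, a divide-and-conquer shape — substituting ρ = 2^m linearizes it.
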